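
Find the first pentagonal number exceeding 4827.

Solve n(3n−1)/2 > 4827 for integer n.
The largest n with value ≤ 4827 is 56 (since 4676 ≤ 4827 < 4845), so the first above is n = 57, value 4845.

4845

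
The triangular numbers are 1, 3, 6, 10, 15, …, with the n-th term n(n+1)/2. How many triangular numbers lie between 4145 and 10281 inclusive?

The n-th triangular number is n(n+1)/2.
Smallest index with value ≥ 4145: n = 91 (giving 4186).
Largest index with value ≤ 10281: n = 142 (giving 10153).
Indices 91 through 142: 52 terms.

52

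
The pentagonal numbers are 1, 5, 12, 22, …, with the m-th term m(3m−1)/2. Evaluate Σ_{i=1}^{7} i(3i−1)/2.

196

Σ i(3i−1)/2 = (3Σi² − Σi) / 2 over i = 1..7.
Σi = 28 and Σi² = 140.
(3·140 − 1·28) / 2 = 392/2 = 196.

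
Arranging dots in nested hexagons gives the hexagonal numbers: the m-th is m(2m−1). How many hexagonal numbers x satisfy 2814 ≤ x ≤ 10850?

36

The n-th hexagonal number is n(2n−1).
Smallest index with value ≥ 2814: n = 38 (giving 2850).
Largest index with value ≤ 10850: n = 73 (giving 10585).
Indices 38 through 73: 36 terms.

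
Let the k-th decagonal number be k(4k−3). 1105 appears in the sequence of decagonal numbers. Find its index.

Set n(4n−3) = 1105, giving 4n² − 3n − 1105 = 0.
So n = (3 + 133) / 8 = 136/8 = 17.
Check: 17·(4·17 − 3) = 1105. ✓

17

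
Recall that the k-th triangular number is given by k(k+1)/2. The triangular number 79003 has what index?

Set n(n+1)/2 = 79003, giving n² + n − 158006 = 0.
So n = (-1 + 795) / 2 = 794/2 = 397.
Check: 397·398/2 = 79003. ✓

397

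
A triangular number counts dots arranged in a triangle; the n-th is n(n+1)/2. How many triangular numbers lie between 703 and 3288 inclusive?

The n-th triangular number is n(n+1)/2.
Smallest index with value ≥ 703: n = 37 (giving 703).
Largest index with value ≤ 3288: n = 80 (giving 3240).
Indices 37 through 80: 44 terms.

44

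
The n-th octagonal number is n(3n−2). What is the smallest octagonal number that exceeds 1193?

1281

Solve n(3n−2) > 1193 for integer n.
The largest n with value ≤ 1193 is 20 (since 1160 ≤ 1193 < 1281), so the first above is n = 21, value 1281.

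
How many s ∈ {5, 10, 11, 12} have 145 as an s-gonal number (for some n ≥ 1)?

s = 5: P(5, 10) = 145. ✓
s = 10: P(10, 6) = 126 and P(10, 7) = 175; 145 is not s-gonal.
s = 11: P(11, 6) = 141 and P(11, 7) = 196; 145 is not s-gonal.
s = 12: P(12, 5) = 105 and P(12, 6) = 156; 145 is not s-gonal.
Hits: s ∈ {5} → 1.

1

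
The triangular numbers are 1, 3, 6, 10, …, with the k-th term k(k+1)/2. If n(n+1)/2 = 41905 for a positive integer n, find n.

289

Set n(n+1)/2 = 41905, giving n² + n − 83810 = 0.
The discriminant is 1 + 8·41905 = 335241, and √335241 = 579.
So n = (-1 + 579) / 2 = 578/2 = 289.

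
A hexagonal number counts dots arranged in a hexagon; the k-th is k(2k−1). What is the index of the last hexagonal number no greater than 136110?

261

Solve n(2n−1) ≤ 136110 for integer n.
n = 261 gives 135981 ≤ 136110, while n = 262 gives 137026 > 136110; so the answer is index 261.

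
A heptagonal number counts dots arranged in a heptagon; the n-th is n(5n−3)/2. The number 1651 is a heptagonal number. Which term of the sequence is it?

Set n(5n−3)/2 = 1651, giving 5n² − 3n − 3302 = 0.
The discriminant is 9 + 40·1651 = 66049, and √66049 = 257.
So n = (3 + 257) / 10 = 260/10 = 26.
Check: 26·(5·26 − 3)/2 = 1651. ✓

26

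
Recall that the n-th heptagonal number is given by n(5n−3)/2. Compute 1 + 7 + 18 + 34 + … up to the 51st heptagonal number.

111826

Σ i(5i−3)/2 = (5Σi² − 3Σi) / 2 over i = 1..51.
Σi = 1326 and Σi² = 45526.
(5·45526 − 3·1326) / 2 = 223652/2 = 111826.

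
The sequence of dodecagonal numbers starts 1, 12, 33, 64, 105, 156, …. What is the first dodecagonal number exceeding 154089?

154176

Solve n(5n−4) > 154089 for integer n.
The largest n with value ≤ 154089 is 175 (since 152425 ≤ 154089 < 154176), so the first above is n = 176, value 154176.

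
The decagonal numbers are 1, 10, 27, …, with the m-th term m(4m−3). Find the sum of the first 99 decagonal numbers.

1298550

Σ i(4i−3) = 4Σi² − 3Σi over i = 1..99.
Σi = 4950 and Σi² = 328350.
4·328350 − 3·4950 = 1298550.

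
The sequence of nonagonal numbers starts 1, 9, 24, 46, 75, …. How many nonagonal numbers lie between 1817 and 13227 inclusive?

The n-th nonagonal number is n(7n−5)/2.
Smallest index with value ≥ 1817: n = 24 (giving 1956).
Largest index with value ≤ 13227: n = 61 (giving 12871).
Indices 24 through 61: 38 terms.

38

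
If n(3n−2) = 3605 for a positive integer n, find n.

35

Set n(3n−2) = 3605, giving 3n² − 2n − 3605 = 0.
So n = (2 + 208) / 6 = 210/6 = 35.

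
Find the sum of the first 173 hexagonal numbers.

3466747

Σ i(2i−1) = 2Σi² − Σi over i = 1..173.
Σi = 15051 and Σi² = 1740899.
2·1740899 − 1·15051 = 3466747.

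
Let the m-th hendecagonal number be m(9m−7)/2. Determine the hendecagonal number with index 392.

690116

The 392nd hendecagonal number is n(9n−7)/2 with n = 392.
392·(9·392 − 7)/2 = 392·3521/2 = 690116.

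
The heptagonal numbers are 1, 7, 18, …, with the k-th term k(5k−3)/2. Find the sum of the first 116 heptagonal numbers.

1307436

Σ i(5i−3)/2 = (5Σi² − 3Σi) / 2 over i = 1..116.
Σi = 6786 and Σi² = 527046.
(5·527046 − 3·6786) / 2 = 2614872/2 = 1307436.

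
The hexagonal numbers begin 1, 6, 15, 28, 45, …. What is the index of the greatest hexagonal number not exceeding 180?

Solve n(2n−1) ≤ 180 for integer n.
n = 9 gives 153 ≤ 180, while n = 10 gives 190 > 180; so the answer is index 9.

9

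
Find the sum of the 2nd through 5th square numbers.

54

Σ_{i=2}^{5} i² = 55 − 1 = 54.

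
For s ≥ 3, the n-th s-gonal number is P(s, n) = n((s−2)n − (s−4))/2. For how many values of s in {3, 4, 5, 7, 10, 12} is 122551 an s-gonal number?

1

s = 3: P(3, 494) = 122265 and P(3, 495) = 122760; 122551 is not s-gonal.
s = 4: P(4, 350) = 122500 and P(4, 351) = 123201; 122551 is not s-gonal.
s = 5: P(5, 286) = 122551. ✓
s = 7: P(7, 221) = 121771 and P(7, 222) = 122877; 122551 is not s-gonal.
s = 10: P(10, 175) = 121975 and P(10, 176) = 123376; 122551 is not s-gonal.
s = 12: P(12, 156) = 121056 and P(12, 157) = 122617; 122551 is not s-gonal.
Hits: s ∈ {5} → 1.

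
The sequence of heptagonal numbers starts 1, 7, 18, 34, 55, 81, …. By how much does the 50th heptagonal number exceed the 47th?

723

50·(5·50 − 3)/2 = 6175 and 47·(5·47 − 3)/2 = 5452.
Difference: 6175 − 5452 = 723.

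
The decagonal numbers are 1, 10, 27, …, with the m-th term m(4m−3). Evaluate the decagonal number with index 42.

6930

The 42nd decagonal number is n(4n−3) with n = 42.
42·(4·42 − 3) = 42·165 = 6930.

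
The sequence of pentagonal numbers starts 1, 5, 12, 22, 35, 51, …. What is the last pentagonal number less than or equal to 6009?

5922

Solve n(3n−1)/2 ≤ 6009 for integer n.
n = 63 gives 5922 ≤ 6009, while n = 64 gives 6112 > 6009; so the answer is 5922.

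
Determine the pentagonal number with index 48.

The 48th pentagonal number is n(3n−1)/2 with n = 48.
48·(3·48 − 1)/2 = 48·143/2 = 3432.

3432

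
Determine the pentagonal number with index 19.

532

19·(3·19 − 1)/2 = 19·56/2 = 19·28 = 532.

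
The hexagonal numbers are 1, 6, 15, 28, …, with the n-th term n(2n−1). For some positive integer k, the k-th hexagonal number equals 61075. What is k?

Set n(2n−1) = 61075, giving 2n² − n − 61075 = 0.
The discriminant is 1 + 8·61075 = 488601, and √488601 = 699.
So n = (1 + 699) / 4 = 700/4 = 175.

175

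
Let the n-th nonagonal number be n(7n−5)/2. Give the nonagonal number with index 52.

9334

The 52nd nonagonal number is n(7n−5)/2 with n = 52.
52·(7·52 − 5)/2 = 52·359/2 = 9334.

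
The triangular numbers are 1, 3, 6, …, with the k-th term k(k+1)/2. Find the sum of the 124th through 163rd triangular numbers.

417380

Σ i(i+1)/2 = (Σi² + Σi) / 2 over i = 124..163.
Σi = 13366 − 7626 = 5740 and Σi² = 1456894 − 627874 = 829020.
(1·829020 + 1·5740) / 2 = 834760/2 = 417380.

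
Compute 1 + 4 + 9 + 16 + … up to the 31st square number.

10416

Σ_{i=1}^{31} i² = 31·32·63/6 = 10416.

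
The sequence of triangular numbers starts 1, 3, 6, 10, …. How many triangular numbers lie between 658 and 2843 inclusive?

The n-th triangular number is n(n+1)/2.
Smallest index with value ≥ 658: n = 36 (giving 666).
Largest index with value ≤ 2843: n = 74 (giving 2775).
Indices 36 through 74: 39 terms.

39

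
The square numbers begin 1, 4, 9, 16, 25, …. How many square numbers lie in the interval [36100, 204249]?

262

The n-th square number is n².
Smallest index with value ≥ 36100: n = 190 (giving 36100).
Largest index with value ≤ 204249: n = 451 (giving 203401).
Indices 190 through 451: 262 terms.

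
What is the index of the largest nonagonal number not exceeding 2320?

Solve n(7n−5)/2 ≤ 2320 for integer n.
n = 26 gives 2301 ≤ 2320, while n = 27 gives 2484 > 2320; so the answer is index 26.

26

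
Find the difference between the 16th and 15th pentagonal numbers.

46

Consecutive pentagonal numbers differ by 3n − 2: here 3·16 − 2 = 46.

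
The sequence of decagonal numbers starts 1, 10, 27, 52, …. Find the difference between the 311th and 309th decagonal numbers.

4954

311·(4·311 − 3) = 385951 and 309·(4·309 − 3) = 380997.
Difference: 385951 − 380997 = 4954.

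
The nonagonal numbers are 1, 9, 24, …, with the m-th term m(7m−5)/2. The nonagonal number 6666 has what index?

Set n(7n−5)/2 = 6666, giving 7n² − 5n − 13332 = 0.
So n = (5 + 611) / 14 = 616/14 = 44.
Check: 44·(7·44 − 5)/2 = 6666. ✓

44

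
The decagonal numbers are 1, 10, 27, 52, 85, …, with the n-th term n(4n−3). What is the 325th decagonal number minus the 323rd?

325·(4·325 − 3) = 421525 and 323·(4·323 − 3) = 416347.
Difference: 421525 − 416347 = 5178.

5178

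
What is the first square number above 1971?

2025

Solve n² > 1971 for integer n.
The largest n with value ≤ 1971 is 44 (since 1936 ≤ 1971 < 2025), so the first above is n = 45, value 2025.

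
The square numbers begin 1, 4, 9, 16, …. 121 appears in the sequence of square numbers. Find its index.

We need n² = 121, so n = √121 = 11.
Check: 11² = 121. ✓

11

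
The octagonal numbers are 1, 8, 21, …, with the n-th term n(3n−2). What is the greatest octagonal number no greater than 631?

560

Solve n(3n−2) ≤ 631 for integer n.
n = 14 gives 560 ≤ 631, while n = 15 gives 645 > 631; so the answer is 560.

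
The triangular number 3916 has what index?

88

Set n(n+1)/2 = 3916, giving n² + n − 7832 = 0.
So n = (-1 + 177) / 2 = 176/2 = 88.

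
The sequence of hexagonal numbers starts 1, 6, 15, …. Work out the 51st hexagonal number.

5151

The 51st hexagonal number is n(2n−1) with n = 51.
51·(2·51 − 1) = 51·101 = 5151.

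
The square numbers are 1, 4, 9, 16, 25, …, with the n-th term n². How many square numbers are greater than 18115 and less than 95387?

174

The n-th square number is n².
Smallest index with value > 18115: n = 135 (giving 18225).
Largest index with value < 95387: n = 308 (giving 94864).
Indices 135 through 308: 174 terms.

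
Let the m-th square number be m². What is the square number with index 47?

2209

47² = 2209.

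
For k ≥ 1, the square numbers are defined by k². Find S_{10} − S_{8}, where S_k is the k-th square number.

10² = 100 and 8² = 64.
Difference: 100 − 64 = 36.

36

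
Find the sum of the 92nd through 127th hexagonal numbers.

Σ i(2i−1) = 2Σi² − Σi over i = 92..127.
Σi = 8128 − 4186 = 3942 and Σi² = 690880 − 255346 = 435534.
2·435534 − 1·3942 = 867126.

867126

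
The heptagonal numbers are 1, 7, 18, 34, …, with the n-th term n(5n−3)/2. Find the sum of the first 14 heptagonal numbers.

Σ i(5i−3)/2 = (5Σi² − 3Σi) / 2 over i = 1..14.
Σi = 105 and Σi² = 1015.
(5·1015 − 3·105) / 2 = 4760/2 = 2380.

2380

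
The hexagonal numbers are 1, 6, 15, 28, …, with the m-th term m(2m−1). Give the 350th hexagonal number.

The 350th hexagonal number is n(2n−1) with n = 350.
350·(2·350 − 1) = 350·699 = 244650.

244650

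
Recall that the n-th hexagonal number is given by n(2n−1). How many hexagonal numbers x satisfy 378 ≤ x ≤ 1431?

The n-th hexagonal number is n(2n−1).
Smallest index with value ≥ 378: n = 14 (giving 378).
Largest index with value ≤ 1431: n = 27 (giving 1431).
Indices 14 through 27: 14 terms.

14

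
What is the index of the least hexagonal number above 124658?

250

Solve n(2n−1) > 124658 for integer n.
The largest n with value ≤ 124658 is 249 (since 123753 ≤ 124658 < 124750), so the first above is n = 250, value 124750.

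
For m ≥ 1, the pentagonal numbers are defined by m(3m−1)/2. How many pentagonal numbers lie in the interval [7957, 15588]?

The n-th pentagonal number is n(3n−1)/2.
Smallest index with value ≥ 7957: n = 73 (giving 7957).
Largest index with value ≤ 15588: n = 102 (giving 15555).
Indices 73 through 102: 30 terms.

30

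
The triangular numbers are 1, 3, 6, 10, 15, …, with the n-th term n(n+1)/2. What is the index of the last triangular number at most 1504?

Solve n(n+1)/2 ≤ 1504 for integer n.
n = 54 gives 1485 ≤ 1504, while n = 55 gives 1540 > 1504; so the answer is index 54.

54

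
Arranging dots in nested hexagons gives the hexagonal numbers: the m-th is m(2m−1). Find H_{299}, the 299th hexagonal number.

The 299th hexagonal number is n(2n−1) with n = 299.
299·(2·299 − 1) = 299·597 = 178503.

178503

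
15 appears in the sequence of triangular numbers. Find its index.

Set n(n+1)/2 = 15, giving n² + n − 30 = 0.
The discriminant is 1 + 8·15 = 121, and √121 = 11.
So n = (-1 + 11) / 2 = 10/2 = 5.

5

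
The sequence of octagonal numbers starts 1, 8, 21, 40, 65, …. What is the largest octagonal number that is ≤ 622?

Solve n(3n−2) ≤ 622 for integer n.
n = 14 gives 560 ≤ 622, while n = 15 gives 645 > 622; so the answer is 560.

560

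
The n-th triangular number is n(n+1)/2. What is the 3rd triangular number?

6

3·4/2 = 12/2 = 6.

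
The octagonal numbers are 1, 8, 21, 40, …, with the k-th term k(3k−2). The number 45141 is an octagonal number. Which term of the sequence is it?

123

Set n(3n−2) = 45141, giving 3n² − 2n − 45141 = 0.
The discriminant is 4 + 12·45141 = 541696, and √541696 = 736.
So n = (2 + 736) / 6 = 738/6 = 123.
Check: 123·(3·123 − 2) = 45141. ✓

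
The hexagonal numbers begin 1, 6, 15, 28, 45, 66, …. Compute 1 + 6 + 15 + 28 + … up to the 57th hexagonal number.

125077

Σ i(2i−1) = 2Σi² − Σi over i = 1..57.
Σi = 1653 and Σi² = 63365.
2·63365 − 1·1653 = 125077.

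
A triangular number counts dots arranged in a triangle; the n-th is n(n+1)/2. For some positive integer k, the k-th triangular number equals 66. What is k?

Set n(n+1)/2 = 66, giving n² + n − 132 = 0.
The discriminant is 1 + 8·66 = 529, and √529 = 23.
So n = (-1 + 23) / 2 = 22/2 = 11.
Check: 11·12/2 = 66. ✓

11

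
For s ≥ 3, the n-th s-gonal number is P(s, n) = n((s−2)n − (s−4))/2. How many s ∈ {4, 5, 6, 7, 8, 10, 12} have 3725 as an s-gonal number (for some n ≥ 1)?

s = 4: P(4, 61) = 3721 and P(4, 62) = 3844; 3725 is not s-gonal.
s = 5: P(5, 50) = 3725. ✓
s = 6: P(6, 43) = 3655 and P(6, 44) = 3828; 3725 is not s-gonal.
s = 7: P(7, 38) = 3553 and P(7, 39) = 3744; 3725 is not s-gonal.
s = 8: P(8, 35) = 3605 and P(8, 36) = 3816; 3725 is not s-gonal.
s = 10: P(10, 30) = 3510 and P(10, 31) = 3751; 3725 is not s-gonal.
s = 12: P(12, 27) = 3537 and P(12, 28) = 3808; 3725 is not s-gonal.
Hits: s ∈ {5} → 1.

1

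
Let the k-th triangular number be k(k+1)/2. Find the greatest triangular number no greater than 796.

780

Solve n(n+1)/2 ≤ 796 for integer n.
n = 39 gives 780 ≤ 796, while n = 40 gives 820 > 796; so the answer is 780.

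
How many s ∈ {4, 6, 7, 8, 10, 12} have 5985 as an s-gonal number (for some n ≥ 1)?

s = 4: P(4, 77) = 5929 and P(4, 78) = 6084; 5985 is not s-gonal.
s = 6: P(6, 54) = 5778 and P(6, 55) = 5995; 5985 is not s-gonal.
s = 7: P(7, 49) = 5929 and P(7, 50) = 6175; 5985 is not s-gonal.
s = 8: P(8, 45) = 5985. ✓
s = 10: P(10, 39) = 5967 and P(10, 40) = 6280; 5985 is not s-gonal.
s = 12: P(12, 35) = 5985. ✓
Hits: s ∈ {8, 12} → 2.

2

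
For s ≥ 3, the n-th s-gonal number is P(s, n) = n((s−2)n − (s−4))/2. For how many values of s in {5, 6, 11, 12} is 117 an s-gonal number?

1

s = 5: P(5, 9) = 117. ✓
s = 6: P(6, 7) = 91 and P(6, 8) = 120; 117 is not s-gonal.
s = 11: P(11, 5) = 95 and P(11, 6) = 141; 117 is not s-gonal.
s = 12: P(12, 5) = 105 and P(12, 6) = 156; 117 is not s-gonal.
Hits: s ∈ {5} → 1.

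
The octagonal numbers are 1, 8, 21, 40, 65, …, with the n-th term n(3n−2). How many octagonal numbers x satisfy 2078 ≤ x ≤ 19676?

The n-th octagonal number is n(3n−2).
Smallest index with value ≥ 2078: n = 27 (giving 2133).
Largest index with value ≤ 19676: n = 81 (giving 19521).
Indices 27 through 81: 55 terms.

55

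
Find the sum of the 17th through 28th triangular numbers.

Σ i(i+1)/2 = (Σi² + Σi) / 2 over i = 17..28.
Σi = 406 − 136 = 270 and Σi² = 7714 − 1496 = 6218.
(1·6218 + 1·270) / 2 = 6488/2 = 3244.

3244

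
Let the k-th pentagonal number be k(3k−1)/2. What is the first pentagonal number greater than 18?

Solve n(3n−1)/2 > 18 for integer n.
The largest n with value ≤ 18 is 3 (since 12 ≤ 18 < 22), so the first above is n = 4, value 22.

22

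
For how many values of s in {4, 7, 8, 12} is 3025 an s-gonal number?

s = 4: P(4, 55) = 3025. ✓
s = 7: P(7, 35) = 3010 and P(7, 36) = 3186; 3025 is not s-gonal.
s = 8: P(8, 32) = 3008 and P(8, 33) = 3201; 3025 is not s-gonal.
s = 12: P(12, 25) = 3025. ✓
Hits: s ∈ {4, 12} → 2.

2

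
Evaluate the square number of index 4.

The 4th square number is n² with n = 4.
4² = 16.

16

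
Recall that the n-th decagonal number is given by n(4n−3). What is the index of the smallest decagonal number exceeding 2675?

Solve n(4n−3) > 2675 for integer n.
The largest n with value ≤ 2675 is 26 (since 2626 ≤ 2675 < 2835), so the first above is n = 27, value 2835.

27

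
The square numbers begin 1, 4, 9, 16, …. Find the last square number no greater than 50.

Solve n² ≤ 50 for integer n.
n = 7 gives 49 ≤ 50, while n = 8 gives 64 > 50; so the answer is 49.

49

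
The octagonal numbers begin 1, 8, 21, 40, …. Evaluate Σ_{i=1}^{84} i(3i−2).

596190

Σ i(3i−2) = 3Σi² − 2Σi over i = 1..84.
Σi = 3570 and Σi² = 201110.
3·201110 − 2·3570 = 596190.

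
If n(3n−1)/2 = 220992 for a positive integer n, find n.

Set n(3n−1)/2 = 220992, giving 3n² − n − 441984 = 0.
The discriminant is 1 + 24·220992 = 5303809, and √5303809 = 2303.
So n = (1 + 2303) / 6 = 2304/6 = 384.
Check: 384·(3·384 − 1)/2 = 220992. ✓

384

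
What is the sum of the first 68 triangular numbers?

Σ i(i+1)/2 = (Σi² + Σi) / 2 over i = 1..68.
Σi = 2346 and Σi² = 107134.
(1·107134 + 1·2346) / 2 = 109480/2 = 54740.

54740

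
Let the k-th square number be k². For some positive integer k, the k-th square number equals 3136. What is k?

56

We need n² = 3136, so n = √3136 = 56.
Check: 56² = 3136. ✓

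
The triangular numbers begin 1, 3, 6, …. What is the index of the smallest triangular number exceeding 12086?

Solve n(n+1)/2 > 12086 for integer n.
The largest n with value ≤ 12086 is 154 (since 11935 ≤ 12086 < 12090), so the first above is n = 155, value 12090.

155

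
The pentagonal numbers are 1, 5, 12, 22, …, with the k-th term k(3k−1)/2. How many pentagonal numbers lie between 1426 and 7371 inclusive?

40

The n-th pentagonal number is n(3n−1)/2.
Smallest index with value ≥ 1426: n = 31 (giving 1426).
Largest index with value ≤ 7371: n = 70 (giving 7315).
Indices 31 through 70: 40 terms.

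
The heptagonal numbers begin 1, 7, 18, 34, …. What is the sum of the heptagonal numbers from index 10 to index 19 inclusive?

Σ i(5i−3)/2 = (5Σi² − 3Σi) / 2 over i = 10..19.
Σi = 190 − 45 = 145 and Σi² = 2470 − 285 = 2185.
(5·2185 − 3·145) / 2 = 10490/2 = 5245.

5245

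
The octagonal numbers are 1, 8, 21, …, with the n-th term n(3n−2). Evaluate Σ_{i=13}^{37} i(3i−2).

Σ i(3i−2) = 3Σi² − 2Σi over i = 13..37.
Σi = 703 − 78 = 625 and Σi² = 17575 − 650 = 16925.
3·16925 − 2·625 = 49525.

49525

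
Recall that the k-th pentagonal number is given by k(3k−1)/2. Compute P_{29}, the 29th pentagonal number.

The 29th pentagonal number is n(3n−1)/2 with n = 29.
29·(3·29 − 1)/2 = 29·86/2 = 29·43 = 1247.

1247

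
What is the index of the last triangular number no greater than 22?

6

Solve n(n+1)/2 ≤ 22 for integer n.
n = 6 gives 21 ≤ 22, while n = 7 gives 28 > 22; so the answer is index 6.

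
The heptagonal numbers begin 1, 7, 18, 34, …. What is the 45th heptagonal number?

45·(5·45 − 3)/2 = 45·222/2 = 45·111 = 4995.

4995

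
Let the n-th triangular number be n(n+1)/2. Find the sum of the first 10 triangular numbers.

220

Σ i(i+1)/2 = (Σi² + Σi) / 2 over i = 1..10.
Σi = 55 and Σi² = 385.
(1·385 + 1·55) / 2 = 440/2 = 220.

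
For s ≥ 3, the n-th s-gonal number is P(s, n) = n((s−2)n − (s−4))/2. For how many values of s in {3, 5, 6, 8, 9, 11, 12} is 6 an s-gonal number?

2

s = 3: P(3, 3) = 6. ✓
s = 5: P(5, 2) = 5 and P(5, 3) = 12; 6 is not s-gonal.
s = 6: P(6, 2) = 6. ✓
s = 8: P(8, 1) = 1 and P(8, 2) = 8; 6 is not s-gonal.
s = 9: P(9, 1) = 1 and P(9, 2) = 9; 6 is not s-gonal.
s = 11: P(11, 1) = 1 and P(11, 2) = 11; 6 is not s-gonal.
s = 12: P(12, 1) = 1 and P(12, 2) = 12; 6 is not s-gonal.
Hits: s ∈ {3, 6} → 2.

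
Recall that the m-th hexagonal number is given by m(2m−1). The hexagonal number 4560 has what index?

48

Set n(2n−1) = 4560, giving 2n² − n − 4560 = 0.
The discriminant is 1 + 8·4560 = 36481, and √36481 = 191.
So n = (1 + 191) / 4 = 192/4 = 48.
Check: 48·(2·48 − 1) = 4560. ✓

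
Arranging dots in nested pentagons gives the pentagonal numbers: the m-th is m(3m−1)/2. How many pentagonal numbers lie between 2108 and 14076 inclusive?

The n-th pentagonal number is n(3n−1)/2.
Smallest index with value ≥ 2108: n = 38 (giving 2147).
Largest index with value ≤ 14076: n = 97 (giving 14065).
Indices 38 through 97: 60 terms.

60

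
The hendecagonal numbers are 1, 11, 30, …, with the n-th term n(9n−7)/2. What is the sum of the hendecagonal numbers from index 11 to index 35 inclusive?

63350

Σ i(9i−7)/2 = (9Σi² − 7Σi) / 2 over i = 11..35.
Σi = 630 − 55 = 575 and Σi² = 14910 − 385 = 14525.
(9·14525 − 7·575) / 2 = 126700/2 = 63350.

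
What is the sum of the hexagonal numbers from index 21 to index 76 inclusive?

289996

Σ i(2i−1) = 2Σi² − Σi over i = 21..76.
Σi = 2926 − 210 = 2716 and Σi² = 149226 − 2870 = 146356.
2·146356 − 1·2716 = 289996.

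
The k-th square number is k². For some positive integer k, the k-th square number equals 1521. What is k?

We need n² = 1521, so n = √1521 = 39.
Check: 39² = 1521. ✓

39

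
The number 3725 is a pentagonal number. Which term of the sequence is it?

50

Set n(3n−1)/2 = 3725, giving 3n² − n − 7450 = 0.
The discriminant is 1 + 24·3725 = 89401, and √89401 = 299.
So n = (1 + 299) / 6 = 300/6 = 50.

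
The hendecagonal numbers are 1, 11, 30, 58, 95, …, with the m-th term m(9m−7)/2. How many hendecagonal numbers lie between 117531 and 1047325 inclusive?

321

The n-th hendecagonal number is n(9n−7)/2.
Smallest index with value ≥ 117531: n = 162 (giving 117531).
Largest index with value ≤ 1047325: n = 482 (giving 1043771).
Indices 162 through 482: 321 terms.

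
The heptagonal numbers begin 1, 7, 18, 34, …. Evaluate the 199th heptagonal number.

98704

199·(5·199 − 3)/2 = 199·992/2 = 199·496 = 98704.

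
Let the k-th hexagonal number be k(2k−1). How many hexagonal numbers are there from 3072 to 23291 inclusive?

The n-th hexagonal number is n(2n−1).
Smallest index with value ≥ 3072: n = 40 (giving 3160).
Largest index with value ≤ 23291: n = 108 (giving 23220).
Indices 40 through 108: 69 terms.

69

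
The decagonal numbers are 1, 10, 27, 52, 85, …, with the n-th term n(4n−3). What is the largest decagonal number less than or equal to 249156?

247257

Solve n(4n−3) ≤ 249156 for integer n.
n = 249 gives 247257 ≤ 249156, while n = 250 gives 249250 > 249156; so the answer is 247257.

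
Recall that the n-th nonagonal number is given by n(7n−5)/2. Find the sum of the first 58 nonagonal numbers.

Σ i(7i−5)/2 = (7Σi² − 5Σi) / 2 over i = 1..58.
Σi = 1711 and Σi² = 66729.
(7·66729 − 5·1711) / 2 = 458548/2 = 229274.

229274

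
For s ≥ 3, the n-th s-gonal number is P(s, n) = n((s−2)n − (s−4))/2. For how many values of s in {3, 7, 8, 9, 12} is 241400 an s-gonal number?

s = 3: P(3, 694) = 241165 and P(3, 695) = 241860; 241400 is not s-gonal.
s = 7: P(7, 311) = 241336 and P(7, 312) = 242892; 241400 is not s-gonal.
s = 8: P(8, 284) = 241400. ✓
s = 9: P(9, 262) = 239599 and P(9, 263) = 241434; 241400 is not s-gonal.
s = 12: P(12, 220) = 241120 and P(12, 221) = 243321; 241400 is not s-gonal.
Hits: s ∈ {8} → 1.

1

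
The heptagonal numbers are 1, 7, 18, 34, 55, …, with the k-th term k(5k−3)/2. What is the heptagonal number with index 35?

The 35th heptagonal number is n(5n−3)/2 with n = 35.
35·(5·35 − 3)/2 = 35·172/2 = 35·86 = 3010.

3010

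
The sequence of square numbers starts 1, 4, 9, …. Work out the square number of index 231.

53361

231² = 53361.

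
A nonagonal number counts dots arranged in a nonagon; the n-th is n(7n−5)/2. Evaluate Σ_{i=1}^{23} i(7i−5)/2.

Σ i(7i−5)/2 = (7Σi² − 5Σi) / 2 over i = 1..23.
Σi = 276 and Σi² = 4324.
(7·4324 − 5·276) / 2 = 28888/2 = 14444.

14444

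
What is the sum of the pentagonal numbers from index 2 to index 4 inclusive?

Σ i(3i−1)/2 = (3Σi² − Σi) / 2 over i = 2..4.
Σi = 10 − 1 = 9 and Σi² = 30 − 1 = 29.
(3·29 − 1·9) / 2 = 78/2 = 39.

39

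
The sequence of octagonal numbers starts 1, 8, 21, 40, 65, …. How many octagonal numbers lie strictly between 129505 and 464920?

The n-th octagonal number is n(3n−2).
Smallest index with value > 129505: n = 209 (giving 130625).
Largest index with value < 464920: n = 393 (giving 462561).
Indices 209 through 393: 185 terms.

185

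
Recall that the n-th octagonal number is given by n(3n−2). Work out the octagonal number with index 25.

The 25th octagonal number is n(3n−2) with n = 25.
25·(3·25 − 2) = 25·73 = 1825.

1825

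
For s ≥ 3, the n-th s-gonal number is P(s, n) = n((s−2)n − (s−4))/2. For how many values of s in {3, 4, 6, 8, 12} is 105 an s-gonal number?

s = 3: P(3, 14) = 105. ✓
s = 4: P(4, 10) = 100 and P(4, 11) = 121; 105 is not s-gonal.
s = 6: P(6, 7) = 91 and P(6, 8) = 120; 105 is not s-gonal.
s = 8: P(8, 6) = 96 and P(8, 7) = 133; 105 is not s-gonal.
s = 12: P(12, 5) = 105. ✓
Hits: s ∈ {3, 12} → 2.

2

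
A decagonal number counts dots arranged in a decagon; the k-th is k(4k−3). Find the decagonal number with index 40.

40·(4·40 − 3) = 40·157 = 6280.

6280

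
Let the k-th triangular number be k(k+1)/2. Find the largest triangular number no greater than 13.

Solve n(n+1)/2 ≤ 13 for integer n.
n = 4 gives 10 ≤ 13, while n = 5 gives 15 > 13; so the answer is 10.

10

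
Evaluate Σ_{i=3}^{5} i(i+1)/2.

31

Σ i(i+1)/2 = (Σi² + Σi) / 2 over i = 3..5.
Σi = 15 − 3 = 12 and Σi² = 55 − 5 = 50.
(1·50 + 1·12) / 2 = 62/2 = 31.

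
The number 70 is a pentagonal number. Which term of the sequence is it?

Set n(3n−1)/2 = 70, giving 3n² − n − 140 = 0.
The discriminant is 1 + 24·70 = 1681, and √1681 = 41.
So n = (1 + 41) / 6 = 42/6 = 7.
Check: 7·(3·7 − 1)/2 = 70. ✓

7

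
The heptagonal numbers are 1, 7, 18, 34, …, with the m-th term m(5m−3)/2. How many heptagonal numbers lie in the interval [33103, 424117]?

The n-th heptagonal number is n(5n−3)/2.
Smallest index with value ≥ 33103: n = 116 (giving 33466).
Largest index with value ≤ 424117: n = 412 (giving 423742).
Indices 116 through 412: 297 terms.

297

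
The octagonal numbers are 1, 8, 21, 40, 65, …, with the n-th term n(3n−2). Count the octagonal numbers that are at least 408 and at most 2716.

19

The n-th octagonal number is n(3n−2).
Smallest index with value ≥ 408: n = 12 (giving 408).
Largest index with value ≤ 2716: n = 30 (giving 2640).
Indices 12 through 30: 19 terms.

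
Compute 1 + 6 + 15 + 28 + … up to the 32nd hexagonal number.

22352

Σ i(2i−1) = 2Σi² − Σi over i = 1..32.
Σi = 528 and Σi² = 11440.
2·11440 − 1·528 = 22352.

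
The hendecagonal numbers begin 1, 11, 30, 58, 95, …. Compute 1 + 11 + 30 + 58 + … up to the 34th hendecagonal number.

59500

Σ i(9i−7)/2 = (9Σi² − 7Σi) / 2 over i = 1..34.
Σi = 595 and Σi² = 13685.
(9·13685 − 7·595) / 2 = 119000/2 = 59500.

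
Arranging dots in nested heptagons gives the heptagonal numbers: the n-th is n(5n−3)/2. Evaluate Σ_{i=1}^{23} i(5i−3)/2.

10396

Σ i(5i−3)/2 = (5Σi² − 3Σi) / 2 over i = 1..23.
Σi = 276 and Σi² = 4324.
(5·4324 − 3·276) / 2 = 20792/2 = 10396.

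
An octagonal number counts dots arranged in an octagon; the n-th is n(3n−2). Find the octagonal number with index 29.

2465

29·(3·29 − 2) = 29·85 = 2465.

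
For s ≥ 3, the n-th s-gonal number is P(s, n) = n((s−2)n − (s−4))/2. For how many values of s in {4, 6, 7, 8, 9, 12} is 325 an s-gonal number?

2

s = 4: P(4, 18) = 324 and P(4, 19) = 361; 325 is not s-gonal.
s = 6: P(6, 13) = 325. ✓
s = 7: P(7, 11) = 286 and P(7, 12) = 342; 325 is not s-gonal.
s = 8: P(8, 10) = 280 and P(8, 11) = 341; 325 is not s-gonal.
s = 9: P(9, 10) = 325. ✓
s = 12: P(12, 8) = 288 and P(12, 9) = 369; 325 is not s-gonal.
Hits: s ∈ {6, 9} → 2.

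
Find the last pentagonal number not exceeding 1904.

1820

Solve n(3n−1)/2 ≤ 1904 for integer n.
n = 35 gives 1820 ≤ 1904, while n = 36 gives 1926 > 1904; so the answer is 1820.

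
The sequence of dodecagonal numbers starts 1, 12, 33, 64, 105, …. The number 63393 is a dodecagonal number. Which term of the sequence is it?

113

Set n(5n−4) = 63393, giving 5n² − 4n − 63393 = 0.
The discriminant is 16 + 20·63393 = 1267876, and √1267876 = 1126.
So n = (4 + 1126) / 10 = 1130/10 = 113.
Check: 113·(5·113 − 4) = 63393. ✓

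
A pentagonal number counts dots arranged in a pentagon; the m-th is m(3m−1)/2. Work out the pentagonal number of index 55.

The 55th pentagonal number is n(3n−1)/2 with n = 55.
55·(3·55 − 1)/2 = 55·164/2 = 55·82 = 4510.

4510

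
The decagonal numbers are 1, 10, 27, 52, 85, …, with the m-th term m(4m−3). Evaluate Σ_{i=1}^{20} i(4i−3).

Σ i(4i−3) = 4Σi² − 3Σi over i = 1..20.
Σi = 210 and Σi² = 2870.
4·2870 − 3·210 = 10850.

10850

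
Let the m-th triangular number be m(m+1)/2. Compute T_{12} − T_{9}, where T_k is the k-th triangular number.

12·13/2 = 78 and 9·10/2 = 45.
Difference: 78 − 45 = 33.

33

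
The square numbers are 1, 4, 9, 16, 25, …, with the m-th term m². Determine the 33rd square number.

The 33rd square number is n² with n = 33.
33² = 1089.

1089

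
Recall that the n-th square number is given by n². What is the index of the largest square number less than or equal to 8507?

92

Solve n² ≤ 8507 for integer n.
n = 92 gives 8464 ≤ 8507, while n = 93 gives 8649 > 8507; so the answer is index 92.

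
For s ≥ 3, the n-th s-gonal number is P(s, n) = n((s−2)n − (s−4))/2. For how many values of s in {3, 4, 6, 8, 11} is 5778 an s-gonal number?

s = 3: P(3, 107) = 5778. ✓
s = 4: P(4, 76) = 5776 and P(4, 77) = 5929; 5778 is not s-gonal.
s = 6: P(6, 54) = 5778. ✓
s = 8: P(8, 44) = 5720 and P(8, 45) = 5985; 5778 is not s-gonal.
s = 11: P(11, 36) = 5706 and P(11, 37) = 6031; 5778 is not s-gonal.
Hits: s ∈ {3, 6} → 2.

2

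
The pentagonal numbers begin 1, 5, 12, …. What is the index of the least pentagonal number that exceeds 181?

Solve n(3n−1)/2 > 181 for integer n.
The largest n with value ≤ 181 is 11 (since 176 ≤ 181 < 210), so the first above is n = 12, value 210.

12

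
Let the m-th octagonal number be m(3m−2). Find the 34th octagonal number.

3400

The 34th octagonal number is n(3n−2) with n = 34.
34·(3·34 − 2) = 34·100 = 3400.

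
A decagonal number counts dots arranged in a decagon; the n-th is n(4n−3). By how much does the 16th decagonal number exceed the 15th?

121

Consecutive decagonal numbers differ by 8n − 7: here 8·16 − 7 = 121.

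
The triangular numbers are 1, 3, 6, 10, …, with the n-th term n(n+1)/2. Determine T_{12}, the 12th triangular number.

78

The 12th triangular number is n(n+1)/2 with n = 12.
12·13/2 = 156/2 = 78.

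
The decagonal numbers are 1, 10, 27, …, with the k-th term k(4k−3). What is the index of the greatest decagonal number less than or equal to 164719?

203

Solve n(4n−3) ≤ 164719 for integer n.
n = 203 gives 164227 ≤ 164719, while n = 204 gives 165852 > 164719; so the answer is index 203.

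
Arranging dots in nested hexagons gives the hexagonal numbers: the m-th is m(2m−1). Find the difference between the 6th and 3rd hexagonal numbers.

51

6·(2·6 − 1) = 66 and 3·(2·3 − 1) = 15.
Difference: 66 − 15 = 51.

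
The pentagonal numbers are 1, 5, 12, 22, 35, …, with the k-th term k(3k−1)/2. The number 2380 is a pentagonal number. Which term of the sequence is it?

40

Set n(3n−1)/2 = 2380, giving 3n² − n − 4760 = 0.
The discriminant is 1 + 24·2380 = 57121, and √57121 = 239.
So n = (1 + 239) / 6 = 240/6 = 40.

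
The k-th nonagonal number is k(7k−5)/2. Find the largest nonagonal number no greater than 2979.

Solve n(7n−5)/2 ≤ 2979 for integer n.
n = 29 gives 2871 ≤ 2979, while n = 30 gives 3075 > 2979; so the answer is 2871.

2871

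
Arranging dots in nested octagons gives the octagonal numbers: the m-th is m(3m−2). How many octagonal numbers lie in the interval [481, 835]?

The n-th octagonal number is n(3n−2).
Smallest index with value ≥ 481: n = 13 (giving 481).
Largest index with value ≤ 835: n = 17 (giving 833).
Indices 13 through 17: 5 terms.

5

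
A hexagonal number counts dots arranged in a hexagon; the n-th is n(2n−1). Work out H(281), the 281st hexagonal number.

157641

The 281st hexagonal number is n(2n−1) with n = 281.
281·(2·281 − 1) = 281·561 = 157641.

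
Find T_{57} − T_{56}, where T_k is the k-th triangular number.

57

Consecutive triangular numbers differ by n: T_{57} − T_{56} = 57.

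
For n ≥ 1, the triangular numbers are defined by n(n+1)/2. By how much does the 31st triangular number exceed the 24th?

31·32/2 = 496 and 24·25/2 = 300.
Difference: 496 − 300 = 196.

196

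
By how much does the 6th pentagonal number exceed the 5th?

Consecutive pentagonal numbers differ by 3n − 2: here 3·6 − 2 = 16.

16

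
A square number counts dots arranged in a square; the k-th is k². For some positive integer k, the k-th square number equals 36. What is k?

We need n² = 36, so n = √36 = 6.

6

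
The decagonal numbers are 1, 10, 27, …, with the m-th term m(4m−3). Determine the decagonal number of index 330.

The 330th decagonal number is n(4n−3) with n = 330.
330·(4·330 − 3) = 330·1317 = 434610.

434610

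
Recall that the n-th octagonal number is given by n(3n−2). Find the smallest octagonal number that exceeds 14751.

Solve n(3n−2) > 14751 for integer n.
The largest n with value ≤ 14751 is 70 (since 14560 ≤ 14751 < 14981), so the first above is n = 71, value 14981.

14981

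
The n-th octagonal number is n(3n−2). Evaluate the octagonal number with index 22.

1408

The 22nd octagonal number is n(3n−2) with n = 22.
22·(3·22 − 2) = 22·64 = 1408.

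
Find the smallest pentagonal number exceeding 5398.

Solve n(3n−1)/2 > 5398 for integer n.
The largest n with value ≤ 5398 is 60 (since 5370 ≤ 5398 < 5551), so the first above is n = 61, value 5551.

5551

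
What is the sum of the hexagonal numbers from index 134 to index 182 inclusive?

Σ i(2i−1) = 2Σi² − Σi over i = 134..182.
Σi = 16653 − 8911 = 7742 and Σi² = 2026115 − 793079 = 1233036.
2·1233036 − 1·7742 = 2458330.

2458330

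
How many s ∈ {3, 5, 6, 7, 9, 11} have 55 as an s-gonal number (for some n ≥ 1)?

s = 3: P(3, 10) = 55. ✓
s = 5: P(5, 6) = 51 and P(5, 7) = 70; 55 is not s-gonal.
s = 6: P(6, 5) = 45 and P(6, 6) = 66; 55 is not s-gonal.
s = 7: P(7, 5) = 55. ✓
s = 9: P(9, 4) = 46 and P(9, 5) = 75; 55 is not s-gonal.
s = 11: P(11, 3) = 30 and P(11, 4) = 58; 55 is not s-gonal.
Hits: s ∈ {3, 7} → 2.

2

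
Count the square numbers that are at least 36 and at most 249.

10

The n-th square number is n².
Smallest index with value ≥ 36: n = 6 (giving 36).
Largest index with value ≤ 249: n = 15 (giving 225).
Indices 6 through 15: 10 terms.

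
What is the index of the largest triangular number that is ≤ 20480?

201

Solve n(n+1)/2 ≤ 20480 for integer n.
n = 201 gives 20301 ≤ 20480, while n = 202 gives 20503 > 20480; so the answer is index 201.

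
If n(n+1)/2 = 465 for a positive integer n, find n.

30

Set n(n+1)/2 = 465, giving n² + n − 930 = 0.
The discriminant is 1 + 8·465 = 3721, and √3721 = 61.
So n = (-1 + 61) / 2 = 60/2 = 30.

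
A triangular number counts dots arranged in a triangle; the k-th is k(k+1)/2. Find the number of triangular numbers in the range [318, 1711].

The n-th triangular number is n(n+1)/2.
Smallest index with value ≥ 318: n = 25 (giving 325).
Largest index with value ≤ 1711: n = 58 (giving 1711).
Indices 25 through 58: 34 terms.

34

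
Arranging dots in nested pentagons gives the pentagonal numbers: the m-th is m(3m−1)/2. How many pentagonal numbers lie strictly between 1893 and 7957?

37

The n-th pentagonal number is n(3n−1)/2.
Smallest index with value > 1893: n = 36 (giving 1926).
Largest index with value < 7957: n = 72 (giving 7740).
Indices 36 through 72: 37 terms.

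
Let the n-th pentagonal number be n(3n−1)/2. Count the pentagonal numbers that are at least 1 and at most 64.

6

The n-th pentagonal number is n(3n−1)/2.
Smallest index with value ≥ 1: n = 1 (giving 1).
Largest index with value ≤ 64: n = 6 (giving 51).
Indices 1 through 6: 6 terms.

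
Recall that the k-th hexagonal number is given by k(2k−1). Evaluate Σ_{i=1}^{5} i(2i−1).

Σ i(2i−1) = 2Σi² − Σi over i = 1..5.
Σi = 15 and Σi² = 55.
2·55 − 1·15 = 95.

95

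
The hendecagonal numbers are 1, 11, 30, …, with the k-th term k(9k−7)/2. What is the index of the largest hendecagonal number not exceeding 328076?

270

Solve n(9n−7)/2 ≤ 328076 for integer n.
n = 270 gives 327105 ≤ 328076, while n = 271 gives 329536 > 328076; so the answer is index 270.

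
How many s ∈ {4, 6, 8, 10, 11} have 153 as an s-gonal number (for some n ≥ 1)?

1

s = 4: P(4, 12) = 144 and P(4, 13) = 169; 153 is not s-gonal.
s = 6: P(6, 9) = 153. ✓
s = 8: P(8, 7) = 133 and P(8, 8) = 176; 153 is not s-gonal.
s = 10: P(10, 6) = 126 and P(10, 7) = 175; 153 is not s-gonal.
s = 11: P(11, 6) = 141 and P(11, 7) = 196; 153 is not s-gonal.
Hits: s ∈ {6} → 1.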